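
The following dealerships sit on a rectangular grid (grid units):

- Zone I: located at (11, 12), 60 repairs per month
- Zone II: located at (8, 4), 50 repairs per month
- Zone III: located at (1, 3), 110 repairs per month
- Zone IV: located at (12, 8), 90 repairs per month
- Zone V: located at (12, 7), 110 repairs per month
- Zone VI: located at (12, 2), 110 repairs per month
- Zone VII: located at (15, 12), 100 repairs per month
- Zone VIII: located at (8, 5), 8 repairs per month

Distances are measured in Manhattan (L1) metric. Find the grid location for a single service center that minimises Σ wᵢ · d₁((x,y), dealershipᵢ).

(12, 7)

Manhattan distance separates: Σwᵢ(|x−xᵢ|+|y−yᵢ|) = Σwᵢ|x−xᵢ| + Σwᵢ|y−yᵢ|, so x and y are optimised independently as 1-D weighted medians.
Total weight W = 638; half = 319.
x-coordinate, sorted with cumulative weight:
  x=1 (Zone III, w=110) cum 110
  x=8 (Zone II, w=50) cum 160
  x=8 (Zone VIII, w=8) cum 168
  x=11 (Zone I, w=60) cum 228
  x=12 (Zone IV, w=90) cum 318
  x=12 (Zone V, w=110) cum 428  ← median
  x=12 (Zone VI, w=110) cum 538
  x=15 (Zone VII, w=100) cum 638
⇒ x* = 12
y-coordinate, sorted with cumulative weight:
  y=2 (Zone VI, w=110) cum 110
  y=3 (Zone III, w=110) cum 220
  y=4 (Zone II, w=50) cum 270
  y=5 (Zone VIII, w=8) cum 278
  y=7 (Zone V, w=110) cum 388  ← median
  y=8 (Zone IV, w=90) cum 478
  y=12 (Zone I, w=60) cum 538
  y=12 (Zone VII, w=100) cum 638
⇒ y* = 7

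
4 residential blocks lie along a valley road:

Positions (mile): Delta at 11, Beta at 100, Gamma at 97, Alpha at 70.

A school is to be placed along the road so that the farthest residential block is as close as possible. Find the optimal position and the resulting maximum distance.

The 1-center on a line is the midpoint of the two extreme points: leftmost at 11, rightmost at 100.
Optimal location = (11 + 100)/2 = 55.5; maximum distance = (100 − 11)/2 = 44.5.

location 55.5, max distance 44.5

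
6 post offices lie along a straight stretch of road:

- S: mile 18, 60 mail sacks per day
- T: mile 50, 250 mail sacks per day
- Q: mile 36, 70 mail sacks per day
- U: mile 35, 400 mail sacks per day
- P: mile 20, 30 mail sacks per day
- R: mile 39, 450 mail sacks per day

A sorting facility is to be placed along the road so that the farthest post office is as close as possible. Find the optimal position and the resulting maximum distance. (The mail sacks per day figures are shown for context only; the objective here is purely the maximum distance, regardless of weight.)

location 34, max distance 16

The 1-center on a line is the midpoint of the two extreme points: leftmost at 18, rightmost at 50.
Optimal location = (18 + 50)/2 = 34; maximum distance = (50 − 18)/2 = 16.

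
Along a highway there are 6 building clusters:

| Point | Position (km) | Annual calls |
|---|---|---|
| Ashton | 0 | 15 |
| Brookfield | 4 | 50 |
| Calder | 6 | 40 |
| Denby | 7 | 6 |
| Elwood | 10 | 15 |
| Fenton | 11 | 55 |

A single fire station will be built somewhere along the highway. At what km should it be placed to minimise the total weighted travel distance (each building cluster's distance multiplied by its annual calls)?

x = 6

For a sum of weighted absolute distances on a line, the optimum is the weighted median (not the mean). Total weight W = 181; half-weight = 90.5.
Sort by position and accumulate weight:
  km 0 (Ashton, w=15) → cum 15
  km 4 (Brookfield, w=50) → cum 65
  km 6 (Calder, w=40) → cum 105  ≥ 90.5 → median here
  km 7 (Denby, w=6) → cum 111
  km 10 (Elwood, w=15) → cum 126
  km 11 (Fenton, w=55) → cum 181
Optimal location: km 6.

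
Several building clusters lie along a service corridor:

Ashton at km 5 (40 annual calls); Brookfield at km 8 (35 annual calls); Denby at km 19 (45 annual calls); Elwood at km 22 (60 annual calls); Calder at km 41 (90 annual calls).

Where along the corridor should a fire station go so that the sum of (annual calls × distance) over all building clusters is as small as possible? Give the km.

x = 22

For a sum of weighted absolute distances on a line, the optimum is the weighted median (not the mean). Total weight W = 270; half-weight = 135.
Sort by position and accumulate weight:
  km 5 (Ashton, w=40) → cum 40
  km 8 (Brookfield, w=35) → cum 75
  km 19 (Denby, w=45) → cum 120
  km 22 (Elwood, w=60) → cum 180  ≥ 135 → median here
  km 41 (Calder, w=90) → cum 270
Optimal location: km 22.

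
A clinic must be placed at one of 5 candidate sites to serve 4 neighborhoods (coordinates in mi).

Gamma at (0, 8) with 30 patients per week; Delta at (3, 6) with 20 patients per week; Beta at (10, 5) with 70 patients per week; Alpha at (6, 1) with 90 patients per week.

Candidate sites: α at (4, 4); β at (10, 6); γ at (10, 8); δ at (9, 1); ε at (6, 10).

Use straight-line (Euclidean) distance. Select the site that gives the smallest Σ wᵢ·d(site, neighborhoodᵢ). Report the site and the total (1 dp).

Total weighted distance at each candidate:
  α (4, 4): total = 964.7
  β (10, 6): total = 1092.2
  γ (10, 8): total = 1381.2
  δ (9, 1): total = 1056.9
  ε (6, 10): total = 1548.0
Minimum is at α with total 964.7 mi.

α, total 964.7 mi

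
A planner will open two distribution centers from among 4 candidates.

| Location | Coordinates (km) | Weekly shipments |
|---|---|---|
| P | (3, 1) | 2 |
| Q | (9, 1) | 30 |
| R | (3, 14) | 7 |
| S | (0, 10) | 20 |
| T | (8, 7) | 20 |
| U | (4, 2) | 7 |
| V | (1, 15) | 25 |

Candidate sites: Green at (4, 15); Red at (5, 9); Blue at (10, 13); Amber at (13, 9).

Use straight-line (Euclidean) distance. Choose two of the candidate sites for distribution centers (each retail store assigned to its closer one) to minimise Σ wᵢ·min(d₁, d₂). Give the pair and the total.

{Green, Red}, total 593.3

Evaluate every pair (each demand assigned to the nearer of the two):
  {Green, Red}: total = 593.3
  {Green, Amber}: total = 694.4
  {Red, Blue}: total = 726.4
  {Red, Amber}: total = 726.4
  {Green, Blue}: total = 816.2
  {Blue, Amber}: total = 970.2
Best pair: {Green, Red} with total 593.3.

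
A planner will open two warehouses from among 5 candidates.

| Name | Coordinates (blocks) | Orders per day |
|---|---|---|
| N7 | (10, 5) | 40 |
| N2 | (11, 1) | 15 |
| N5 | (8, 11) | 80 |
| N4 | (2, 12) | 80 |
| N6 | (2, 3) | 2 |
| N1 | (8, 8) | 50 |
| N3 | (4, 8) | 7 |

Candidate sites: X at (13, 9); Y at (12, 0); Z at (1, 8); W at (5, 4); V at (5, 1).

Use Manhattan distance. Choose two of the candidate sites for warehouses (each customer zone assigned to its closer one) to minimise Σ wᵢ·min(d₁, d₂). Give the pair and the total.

{X, Z}, total 1723

Evaluate every pair (each demand assigned to the nearer of the two):
  {X, Z}: total = 1723
  {Y, Z}: total = 1893
  {Z, W}: total = 1954
  {Z, V}: total = 2031
  {X, W}: total = 2158
  {Y, W}: total = 2343
  {X, Y}: total = 2386
  {W, V}: total = 2403
  {X, V}: total = 2416
  {Y, V}: total = 3036
Best pair: {X, Z} with total 1723.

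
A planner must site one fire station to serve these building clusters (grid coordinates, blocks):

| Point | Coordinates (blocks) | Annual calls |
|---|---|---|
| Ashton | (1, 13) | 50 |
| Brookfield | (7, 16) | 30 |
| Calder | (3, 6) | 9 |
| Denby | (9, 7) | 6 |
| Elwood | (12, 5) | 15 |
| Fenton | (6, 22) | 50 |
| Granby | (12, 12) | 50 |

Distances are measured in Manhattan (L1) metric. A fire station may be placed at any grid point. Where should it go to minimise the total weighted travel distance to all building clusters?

(6, 13)

Manhattan distance separates: Σwᵢ(|x−xᵢ|+|y−yᵢ|) = Σwᵢ|x−xᵢ| + Σwᵢ|y−yᵢ|, so x and y are optimised independently as 1-D weighted medians.
Total weight W = 210; half = 105.
x-coordinate, sorted with cumulative weight:
  x=1 (Ashton, w=50) cum 50
  x=3 (Calder, w=9) cum 59
  x=6 (Fenton, w=50) cum 109  ← median
  x=7 (Brookfield, w=30) cum 139
  x=9 (Denby, w=6) cum 145
  x=12 (Elwood, w=15) cum 160
  x=12 (Granby, w=50) cum 210
⇒ x* = 6
y-coordinate, sorted with cumulative weight:
  y=5 (Elwood, w=15) cum 15
  y=6 (Calder, w=9) cum 24
  y=7 (Denby, w=6) cum 30
  y=12 (Granby, w=50) cum 80
  y=13 (Ashton, w=50) cum 130  ← median
  y=16 (Brookfield, w=30) cum 160
  y=22 (Fenton, w=50) cum 210
⇒ y* = 13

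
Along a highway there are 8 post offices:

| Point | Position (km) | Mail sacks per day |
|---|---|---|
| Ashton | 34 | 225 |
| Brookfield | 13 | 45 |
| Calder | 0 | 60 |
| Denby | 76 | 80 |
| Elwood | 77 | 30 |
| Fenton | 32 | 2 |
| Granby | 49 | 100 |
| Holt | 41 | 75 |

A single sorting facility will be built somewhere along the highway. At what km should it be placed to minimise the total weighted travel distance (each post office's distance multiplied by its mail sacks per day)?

x = 34

For a sum of weighted absolute distances on a line, the optimum is the weighted median (not the mean). Total weight W = 617; half-weight = 308.5.
Sort by position and accumulate weight:
  km 0 (Calder, w=60) → cum 60
  km 13 (Brookfield, w=45) → cum 105
  km 32 (Fenton, w=2) → cum 107
  km 34 (Ashton, w=225) → cum 332  ≥ 308.5 → median here
  km 41 (Holt, w=75) → cum 407
  km 49 (Granby, w=100) → cum 507
  km 76 (Denby, w=80) → cum 587
  km 77 (Elwood, w=30) → cum 617
Optimal location: km 34.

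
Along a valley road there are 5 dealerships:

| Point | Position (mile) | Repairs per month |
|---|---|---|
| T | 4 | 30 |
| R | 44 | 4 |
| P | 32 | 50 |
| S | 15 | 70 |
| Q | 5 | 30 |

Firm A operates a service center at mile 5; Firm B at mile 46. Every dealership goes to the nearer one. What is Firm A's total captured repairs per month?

130

The indifferent point is the midpoint (5+46)/2 = 25.5; dealerships left of it (closer to Firm A at 5) go to Firm A, those right go to Firm B.
  T at 4 (w=30) → Firm A
  Q at 5 (w=30) → Firm A
  S at 15 (w=70) → Firm A
  P at 32 (w=50) → Firm B
  R at 44 (w=4) → Firm B
Firm A captures 130; Firm B captures 54.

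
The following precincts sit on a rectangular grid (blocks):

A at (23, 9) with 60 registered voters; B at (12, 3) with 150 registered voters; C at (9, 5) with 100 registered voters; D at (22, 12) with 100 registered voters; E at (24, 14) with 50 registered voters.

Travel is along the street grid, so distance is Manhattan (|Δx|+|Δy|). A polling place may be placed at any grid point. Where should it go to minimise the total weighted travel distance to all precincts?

Manhattan distance separates: Σwᵢ(|x−xᵢ|+|y−yᵢ|) = Σwᵢ|x−xᵢ| + Σwᵢ|y−yᵢ|, so x and y are optimised independently as 1-D weighted medians.
Total weight W = 460; half = 230.
x-coordinate, sorted with cumulative weight:
  x=9 (C, w=100) cum 100
  x=12 (B, w=150) cum 250  ← median
  x=22 (D, w=100) cum 350
  x=23 (A, w=60) cum 410
  x=24 (E, w=50) cum 460
⇒ x* = 12
y-coordinate, sorted with cumulative weight:
  y=3 (B, w=150) cum 150
  y=5 (C, w=100) cum 250  ← median
  y=9 (A, w=60) cum 310
  y=12 (D, w=100) cum 410
  y=14 (E, w=50) cum 460
⇒ y* = 5

(12, 5)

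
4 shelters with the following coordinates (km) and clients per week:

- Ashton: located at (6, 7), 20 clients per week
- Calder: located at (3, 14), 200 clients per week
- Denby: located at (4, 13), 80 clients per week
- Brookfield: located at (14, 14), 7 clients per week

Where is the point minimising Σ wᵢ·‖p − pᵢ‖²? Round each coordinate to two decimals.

The minimiser of Σwᵢ‖p−pᵢ‖² is the weighted centroid p* = (Σwᵢpᵢ)/(Σwᵢ).
Σwᵢ = 307.
Σwᵢxᵢ = 20·6 + 200·3 + 80·4 + 7·14 = 1138.
Σwᵢyᵢ = 20·7 + 200·14 + 80·13 + 7·14 = 4078.
x* = 1138/307 = 3.71, y* = 4078/307 = 13.28.

(3.71, 13.28)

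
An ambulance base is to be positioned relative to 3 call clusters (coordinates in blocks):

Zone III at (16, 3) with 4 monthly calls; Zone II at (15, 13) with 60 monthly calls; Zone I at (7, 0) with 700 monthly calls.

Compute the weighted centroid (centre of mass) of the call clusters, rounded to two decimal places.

(7.68, 1.04)

The minimiser of Σwᵢ‖p−pᵢ‖² is the weighted centroid p* = (Σwᵢpᵢ)/(Σwᵢ).
Σwᵢ = 764.
Σwᵢxᵢ = 4·16 + 60·15 + 700·7 = 5864.
Σwᵢyᵢ = 4·3 + 60·13 + 700·0 = 792.
x* = 5864/764 = 7.68, y* = 792/764 = 1.04.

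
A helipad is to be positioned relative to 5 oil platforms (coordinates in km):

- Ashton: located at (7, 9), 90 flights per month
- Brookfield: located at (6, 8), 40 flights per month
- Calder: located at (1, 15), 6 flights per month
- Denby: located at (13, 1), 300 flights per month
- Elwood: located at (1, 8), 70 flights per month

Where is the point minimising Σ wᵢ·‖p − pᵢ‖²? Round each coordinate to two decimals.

(9.58, 4.11)

The minimiser of Σwᵢ‖p−pᵢ‖² is the weighted centroid p* = (Σwᵢpᵢ)/(Σwᵢ).
Σwᵢ = 506.
Σwᵢxᵢ = 90·7 + 40·6 + 6·1 + 300·13 + 70·1 = 4846.
Σwᵢyᵢ = 90·9 + 40·8 + 6·15 + 300·1 + 70·8 = 2080.
x* = 4846/506 = 9.58, y* = 2080/506 = 4.11.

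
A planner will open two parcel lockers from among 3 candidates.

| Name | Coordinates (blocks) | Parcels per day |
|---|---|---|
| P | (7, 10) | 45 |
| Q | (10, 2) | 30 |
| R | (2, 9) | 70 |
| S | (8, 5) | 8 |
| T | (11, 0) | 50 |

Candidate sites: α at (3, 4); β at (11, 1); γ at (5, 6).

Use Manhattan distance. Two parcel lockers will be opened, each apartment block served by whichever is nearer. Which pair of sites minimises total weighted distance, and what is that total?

Evaluate every pair (each demand assigned to the nearer of the two):
  {β, γ}: total = 832
  {α, β}: total = 1028
  {α, γ}: total = 1592
Best pair: {β, γ} with total 832.

{β, γ}, total 832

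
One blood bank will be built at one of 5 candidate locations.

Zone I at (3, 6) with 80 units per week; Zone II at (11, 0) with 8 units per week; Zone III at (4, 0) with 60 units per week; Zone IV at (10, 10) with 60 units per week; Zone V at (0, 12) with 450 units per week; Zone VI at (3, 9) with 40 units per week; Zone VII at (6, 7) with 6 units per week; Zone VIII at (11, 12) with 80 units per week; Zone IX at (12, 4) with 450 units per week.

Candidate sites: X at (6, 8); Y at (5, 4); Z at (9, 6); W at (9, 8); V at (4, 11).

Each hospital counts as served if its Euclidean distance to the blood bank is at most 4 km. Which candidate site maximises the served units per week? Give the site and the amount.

Z, covering 456

Coverage radius r = 4 km; a point is covered iff (Δx)²+(Δy)² ≤ 4² = 16.
  X (6, 8): covers {Zone I, Zone VI, Zone VII} → 126
  Y (5, 4): covers {Zone I, Zone VII} → 86
  Z (9, 6): covers {Zone VII, Zone IX} → 456
  W (9, 8): covers {Zone IV, Zone VII} → 66
  V (4, 11): covers {Zone VI} → 40
Maximum coverage at Z: 456 units per week.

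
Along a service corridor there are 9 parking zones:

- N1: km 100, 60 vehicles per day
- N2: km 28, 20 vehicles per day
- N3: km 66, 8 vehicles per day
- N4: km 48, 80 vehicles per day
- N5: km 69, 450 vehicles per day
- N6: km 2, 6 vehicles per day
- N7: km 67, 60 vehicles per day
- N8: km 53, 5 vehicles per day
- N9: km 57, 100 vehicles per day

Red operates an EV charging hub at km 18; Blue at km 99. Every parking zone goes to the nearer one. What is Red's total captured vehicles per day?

211

The indifferent point is the midpoint (18+99)/2 = 58.5; parking zones left of it (closer to Red at 18) go to Red, those right go to Blue.
  N6 at 2 (w=6) → Red
  N2 at 28 (w=20) → Red
  N4 at 48 (w=80) → Red
  N8 at 53 (w=5) → Red
  N9 at 57 (w=100) → Red
  N3 at 66 (w=8) → Blue
  N7 at 67 (w=60) → Blue
  N5 at 69 (w=450) → Blue
  N1 at 100 (w=60) → Blue
Red captures 211; Blue captures 578.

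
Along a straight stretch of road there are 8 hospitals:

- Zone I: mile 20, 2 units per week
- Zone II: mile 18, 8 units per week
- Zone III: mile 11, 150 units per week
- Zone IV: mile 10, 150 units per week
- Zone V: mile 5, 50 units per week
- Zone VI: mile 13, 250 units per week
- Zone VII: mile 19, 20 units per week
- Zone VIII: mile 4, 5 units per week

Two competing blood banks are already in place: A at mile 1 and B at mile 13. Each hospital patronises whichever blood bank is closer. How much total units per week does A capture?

The indifferent point is the midpoint (1+13)/2 = 7; hospitals left of it (closer to A at 1) go to A, those right go to B.
  Zone VIII at 4 (w=5) → A
  Zone V at 5 (w=50) → A
  Zone IV at 10 (w=150) → B
  Zone III at 11 (w=150) → B
  Zone VI at 13 (w=250) → B
  Zone II at 18 (w=8) → B
  Zone VII at 19 (w=20) → B
  Zone I at 20 (w=2) → B
A captures 55; B captures 580.

55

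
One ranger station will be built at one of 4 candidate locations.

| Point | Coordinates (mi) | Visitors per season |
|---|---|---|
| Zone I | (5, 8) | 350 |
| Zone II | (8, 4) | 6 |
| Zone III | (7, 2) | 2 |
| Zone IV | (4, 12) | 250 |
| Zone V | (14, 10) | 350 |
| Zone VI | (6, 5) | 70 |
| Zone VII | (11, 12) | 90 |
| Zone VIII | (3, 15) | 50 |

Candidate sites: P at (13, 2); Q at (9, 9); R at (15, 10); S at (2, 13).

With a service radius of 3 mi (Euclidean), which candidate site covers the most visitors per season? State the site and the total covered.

Coverage radius r = 3 mi; a point is covered iff (Δx)²+(Δy)² ≤ 3² = 9.
  P (13, 2): covers {none} → 0
  Q (9, 9): covers {none} → 0
  R (15, 10): covers {Zone V} → 350
  S (2, 13): covers {Zone IV, Zone VIII} → 300
Maximum coverage at R: 350 visitors per season.

R, covering 350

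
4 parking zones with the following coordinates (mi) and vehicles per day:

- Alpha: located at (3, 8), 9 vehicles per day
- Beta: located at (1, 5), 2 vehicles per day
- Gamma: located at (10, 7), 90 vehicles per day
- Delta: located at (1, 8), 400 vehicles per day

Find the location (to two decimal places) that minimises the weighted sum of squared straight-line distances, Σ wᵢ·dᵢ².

(2.65, 7.81)

The minimiser of Σwᵢ‖p−pᵢ‖² is the weighted centroid p* = (Σwᵢpᵢ)/(Σwᵢ).
Σwᵢ = 501.
Σwᵢxᵢ = 9·3 + 2·1 + 90·10 + 400·1 = 1329.
Σwᵢyᵢ = 9·8 + 2·5 + 90·7 + 400·8 = 3912.
x* = 1329/501 = 2.65, y* = 3912/501 = 7.81.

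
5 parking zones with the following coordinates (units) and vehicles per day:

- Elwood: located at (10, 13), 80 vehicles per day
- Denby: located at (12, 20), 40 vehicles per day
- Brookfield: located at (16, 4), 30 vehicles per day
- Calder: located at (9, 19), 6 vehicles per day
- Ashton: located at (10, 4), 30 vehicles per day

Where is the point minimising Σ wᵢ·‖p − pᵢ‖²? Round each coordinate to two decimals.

(11.37, 11.80)

The minimiser of Σwᵢ‖p−pᵢ‖² is the weighted centroid p* = (Σwᵢpᵢ)/(Σwᵢ).
Σwᵢ = 186.
Σwᵢxᵢ = 80·10 + 40·12 + 30·16 + 6·9 + 30·10 = 2114.
Σwᵢyᵢ = 80·13 + 40·20 + 30·4 + 6·19 + 30·4 = 2194.
x* = 2114/186 = 11.37, y* = 2194/186 = 11.80.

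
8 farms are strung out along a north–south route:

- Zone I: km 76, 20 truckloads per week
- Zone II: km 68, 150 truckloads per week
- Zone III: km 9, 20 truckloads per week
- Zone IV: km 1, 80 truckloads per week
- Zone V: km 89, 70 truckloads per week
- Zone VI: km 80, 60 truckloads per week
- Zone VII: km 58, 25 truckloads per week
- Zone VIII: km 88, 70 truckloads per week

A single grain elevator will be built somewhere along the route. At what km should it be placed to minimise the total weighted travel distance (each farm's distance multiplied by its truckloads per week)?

For a sum of weighted absolute distances on a line, the optimum is the weighted median (not the mean). Total weight W = 495; half-weight = 247.5.
Sort by position and accumulate weight:
  km 1 (Zone IV, w=80) → cum 80
  km 9 (Zone III, w=20) → cum 100
  km 58 (Zone VII, w=25) → cum 125
  km 68 (Zone II, w=150) → cum 275  ≥ 247.5 → median here
  km 76 (Zone I, w=20) → cum 295
  km 80 (Zone VI, w=60) → cum 355
  km 88 (Zone VIII, w=70) → cum 425
  km 89 (Zone V, w=70) → cum 495
Optimal location: km 68.

x = 68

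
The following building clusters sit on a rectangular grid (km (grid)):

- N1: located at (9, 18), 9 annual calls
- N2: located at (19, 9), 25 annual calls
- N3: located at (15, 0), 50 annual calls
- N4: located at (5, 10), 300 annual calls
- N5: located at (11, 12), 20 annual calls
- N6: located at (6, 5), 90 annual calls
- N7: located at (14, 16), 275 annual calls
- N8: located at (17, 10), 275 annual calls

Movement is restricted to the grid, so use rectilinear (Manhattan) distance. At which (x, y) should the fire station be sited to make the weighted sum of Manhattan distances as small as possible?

(14, 10)

Manhattan distance separates: Σwᵢ(|x−xᵢ|+|y−yᵢ|) = Σwᵢ|x−xᵢ| + Σwᵢ|y−yᵢ|, so x and y are optimised independently as 1-D weighted medians.
Total weight W = 1044; half = 522.
x-coordinate, sorted with cumulative weight:
  x=5 (N4, w=300) cum 300
  x=6 (N6, w=90) cum 390
  x=9 (N1, w=9) cum 399
  x=11 (N5, w=20) cum 419
  x=14 (N7, w=275) cum 694  ← median
  x=15 (N3, w=50) cum 744
  x=17 (N8, w=275) cum 1019
  x=19 (N2, w=25) cum 1044
⇒ x* = 14
y-coordinate, sorted with cumulative weight:
  y=0 (N3, w=50) cum 50
  y=5 (N6, w=90) cum 140
  y=9 (N2, w=25) cum 165
  y=10 (N4, w=300) cum 465
  y=10 (N8, w=275) cum 740  ← median
  y=12 (N5, w=20) cum 760
  y=16 (N7, w=275) cum 1035
  y=18 (N1, w=9) cum 1044
⇒ y* = 10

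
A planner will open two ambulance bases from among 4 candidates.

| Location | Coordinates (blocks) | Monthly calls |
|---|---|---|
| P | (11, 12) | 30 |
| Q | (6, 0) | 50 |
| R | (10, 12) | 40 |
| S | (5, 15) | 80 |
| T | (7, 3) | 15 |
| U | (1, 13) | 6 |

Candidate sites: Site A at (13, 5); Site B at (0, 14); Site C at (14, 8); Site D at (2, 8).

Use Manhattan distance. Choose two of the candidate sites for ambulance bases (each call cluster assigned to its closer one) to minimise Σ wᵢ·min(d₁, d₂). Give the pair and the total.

{Site A, Site B}, total 1882

Evaluate every pair (each demand assigned to the nearer of the two):
  {Site A, Site B}: total = 1882
  {Site B, Site C}: total = 2002
  {Site B, Site D}: total = 2112
  {Site C, Site D}: total = 2116
  {Site A, Site D}: total = 2226
  {Site A, Site C}: total = 2638
Best pair: {Site A, Site B} with total 1882.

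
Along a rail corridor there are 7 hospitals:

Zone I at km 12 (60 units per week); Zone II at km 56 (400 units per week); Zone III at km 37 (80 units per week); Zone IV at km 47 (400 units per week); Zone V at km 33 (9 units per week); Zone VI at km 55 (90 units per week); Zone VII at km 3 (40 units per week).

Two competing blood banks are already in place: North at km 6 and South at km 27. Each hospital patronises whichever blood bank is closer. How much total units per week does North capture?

The indifferent point is the midpoint (6+27)/2 = 16.5; hospitals left of it (closer to North at 6) go to North, those right go to South.
  Zone VII at 3 (w=40) → North
  Zone I at 12 (w=60) → North
  Zone V at 33 (w=9) → South
  Zone III at 37 (w=80) → South
  Zone IV at 47 (w=400) → South
  Zone VI at 55 (w=90) → South
  Zone II at 56 (w=400) → South
North captures 100; South captures 979.

100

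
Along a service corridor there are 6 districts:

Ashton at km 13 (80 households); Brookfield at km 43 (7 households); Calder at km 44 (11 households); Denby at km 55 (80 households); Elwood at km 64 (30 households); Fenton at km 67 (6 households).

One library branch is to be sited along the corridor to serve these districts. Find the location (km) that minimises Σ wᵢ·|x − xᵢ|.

x = 55

For a sum of weighted absolute distances on a line, the optimum is the weighted median (not the mean). Total weight W = 214; half-weight = 107.
Sort by position and accumulate weight:
  km 13 (Ashton, w=80) → cum 80
  km 43 (Brookfield, w=7) → cum 87
  km 44 (Calder, w=11) → cum 98
  km 55 (Denby, w=80) → cum 178  ≥ 107 → median here
  km 64 (Elwood, w=30) → cum 208
  km 67 (Fenton, w=6) → cum 214
Optimal location: km 55.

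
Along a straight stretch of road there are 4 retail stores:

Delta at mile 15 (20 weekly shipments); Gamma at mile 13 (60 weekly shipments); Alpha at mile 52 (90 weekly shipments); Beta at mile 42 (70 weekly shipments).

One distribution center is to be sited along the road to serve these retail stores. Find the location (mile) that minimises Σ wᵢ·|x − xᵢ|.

For a sum of weighted absolute distances on a line, the optimum is the weighted median (not the mean). Total weight W = 240; half-weight = 120.
Sort by position and accumulate weight:
  mile 13 (Gamma, w=60) → cum 60
  mile 15 (Delta, w=20) → cum 80
  mile 42 (Beta, w=70) → cum 150  ≥ 120 → median here
  mile 52 (Alpha, w=90) → cum 240
Optimal location: mile 42.

x = 42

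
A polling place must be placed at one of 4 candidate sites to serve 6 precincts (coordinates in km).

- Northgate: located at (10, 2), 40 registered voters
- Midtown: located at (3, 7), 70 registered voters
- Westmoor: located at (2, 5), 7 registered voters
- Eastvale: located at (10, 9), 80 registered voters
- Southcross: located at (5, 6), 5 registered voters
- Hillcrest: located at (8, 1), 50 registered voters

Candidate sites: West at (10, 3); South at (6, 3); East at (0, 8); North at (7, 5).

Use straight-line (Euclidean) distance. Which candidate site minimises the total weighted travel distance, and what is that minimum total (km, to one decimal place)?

North, total 1135.1 km

Total weighted distance at each candidate:
  West (10, 3): total = 1312.7
  South (6, 3): total = 1280.4
  East (0, 8): total = 2075.5
  North (7, 5): total = 1135.1
Minimum is at North with total 1135.1 km.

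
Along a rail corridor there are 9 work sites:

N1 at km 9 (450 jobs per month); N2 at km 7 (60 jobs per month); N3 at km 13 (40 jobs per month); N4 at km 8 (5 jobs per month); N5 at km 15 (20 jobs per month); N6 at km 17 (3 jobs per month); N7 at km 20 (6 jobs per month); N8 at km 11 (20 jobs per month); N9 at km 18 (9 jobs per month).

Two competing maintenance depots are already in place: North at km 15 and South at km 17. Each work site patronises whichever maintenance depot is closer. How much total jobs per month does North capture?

595

The indifferent point is the midpoint (15+17)/2 = 16; work sites left of it (closer to North at 15) go to North, those right go to South.
  N2 at 7 (w=60) → North
  N4 at 8 (w=5) → North
  N1 at 9 (w=450) → North
  N8 at 11 (w=20) → North
  N3 at 13 (w=40) → North
  N5 at 15 (w=20) → North
  N6 at 17 (w=3) → South
  N9 at 18 (w=9) → South
  N7 at 20 (w=6) → South
North captures 595; South captures 18.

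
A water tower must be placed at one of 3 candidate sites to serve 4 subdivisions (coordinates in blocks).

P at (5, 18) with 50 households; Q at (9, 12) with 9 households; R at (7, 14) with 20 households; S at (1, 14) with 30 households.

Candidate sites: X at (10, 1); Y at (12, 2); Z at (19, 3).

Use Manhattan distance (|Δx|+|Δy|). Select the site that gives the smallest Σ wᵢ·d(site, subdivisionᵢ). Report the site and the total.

Total weighted distance at each candidate:
  X (10, 1): total = 2188
  Y (12, 2): total = 2297
  Z (19, 3): total = 2951
Minimum is at X with total 2188 blocks.

X, total 2188 blocks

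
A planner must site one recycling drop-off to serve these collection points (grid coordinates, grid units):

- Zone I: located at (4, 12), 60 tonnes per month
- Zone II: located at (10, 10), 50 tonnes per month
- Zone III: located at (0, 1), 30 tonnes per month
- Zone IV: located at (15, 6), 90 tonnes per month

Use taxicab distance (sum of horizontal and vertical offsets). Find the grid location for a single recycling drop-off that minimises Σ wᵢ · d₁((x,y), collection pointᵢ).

(10, 6)

Manhattan distance separates: Σwᵢ(|x−xᵢ|+|y−yᵢ|) = Σwᵢ|x−xᵢ| + Σwᵢ|y−yᵢ|, so x and y are optimised independently as 1-D weighted medians.
Total weight W = 230; half = 115.
x-coordinate, sorted with cumulative weight:
  x=0 (Zone III, w=30) cum 30
  x=4 (Zone I, w=60) cum 90
  x=10 (Zone II, w=50) cum 140  ← median
  x=15 (Zone IV, w=90) cum 230
⇒ x* = 10
y-coordinate, sorted with cumulative weight:
  y=1 (Zone III, w=30) cum 30
  y=6 (Zone IV, w=90) cum 120  ← median
  y=10 (Zone II, w=50) cum 170
  y=12 (Zone I, w=60) cum 230
⇒ y* = 6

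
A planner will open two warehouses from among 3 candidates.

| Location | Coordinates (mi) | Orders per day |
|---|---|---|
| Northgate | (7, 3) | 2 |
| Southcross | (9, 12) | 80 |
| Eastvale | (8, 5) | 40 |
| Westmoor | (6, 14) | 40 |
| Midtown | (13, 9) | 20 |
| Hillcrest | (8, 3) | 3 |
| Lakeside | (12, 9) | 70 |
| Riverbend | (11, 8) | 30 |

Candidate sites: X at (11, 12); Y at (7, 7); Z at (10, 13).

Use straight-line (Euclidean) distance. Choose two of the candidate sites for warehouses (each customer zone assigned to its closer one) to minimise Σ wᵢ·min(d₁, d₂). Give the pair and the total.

Evaluate every pair (each demand assigned to the nearer of the two):
  {X, Y}: total = 898.7
  {Y, Z}: total = 924.6
  {X, Z}: total = 1044.3
Best pair: {X, Y} with total 898.7.

{X, Y}, total 898.7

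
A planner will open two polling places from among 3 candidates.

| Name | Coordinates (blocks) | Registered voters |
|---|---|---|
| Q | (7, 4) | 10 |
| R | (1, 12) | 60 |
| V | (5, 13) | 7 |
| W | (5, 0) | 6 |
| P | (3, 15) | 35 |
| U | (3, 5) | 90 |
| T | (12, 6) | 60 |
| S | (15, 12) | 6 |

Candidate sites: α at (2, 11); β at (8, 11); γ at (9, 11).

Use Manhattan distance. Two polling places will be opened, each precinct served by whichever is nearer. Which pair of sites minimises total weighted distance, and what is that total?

{α, γ}, total 1656

Evaluate every pair (each demand assigned to the nearer of the two):
  {α, γ}: total = 1656
  {α, β}: total = 1712
  {β, γ}: total = 2506
Best pair: {α, γ} with total 1656.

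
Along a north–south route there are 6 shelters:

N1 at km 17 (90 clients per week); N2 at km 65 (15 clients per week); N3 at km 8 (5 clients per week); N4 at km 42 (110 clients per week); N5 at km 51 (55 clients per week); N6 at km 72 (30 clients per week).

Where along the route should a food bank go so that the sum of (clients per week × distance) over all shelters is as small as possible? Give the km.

x = 42

For a sum of weighted absolute distances on a line, the optimum is the weighted median (not the mean). Total weight W = 305; half-weight = 152.5.
Sort by position and accumulate weight:
  km 8 (N3, w=5) → cum 5
  km 17 (N1, w=90) → cum 95
  km 42 (N4, w=110) → cum 205  ≥ 152.5 → median here
  km 51 (N5, w=55) → cum 260
  km 65 (N2, w=15) → cum 275
  km 72 (N6, w=30) → cum 305
Optimal location: km 42.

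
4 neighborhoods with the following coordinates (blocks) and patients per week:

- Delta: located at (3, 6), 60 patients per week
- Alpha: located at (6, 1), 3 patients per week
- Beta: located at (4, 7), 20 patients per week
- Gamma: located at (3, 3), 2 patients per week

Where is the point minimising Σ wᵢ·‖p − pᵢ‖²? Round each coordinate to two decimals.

The minimiser of Σwᵢ‖p−pᵢ‖² is the weighted centroid p* = (Σwᵢpᵢ)/(Σwᵢ).
Σwᵢ = 85.
Σwᵢxᵢ = 60·3 + 3·6 + 20·4 + 2·3 = 284.
Σwᵢyᵢ = 60·6 + 3·1 + 20·7 + 2·3 = 509.
x* = 284/85 = 3.34, y* = 509/85 = 5.99.

(3.34, 5.99)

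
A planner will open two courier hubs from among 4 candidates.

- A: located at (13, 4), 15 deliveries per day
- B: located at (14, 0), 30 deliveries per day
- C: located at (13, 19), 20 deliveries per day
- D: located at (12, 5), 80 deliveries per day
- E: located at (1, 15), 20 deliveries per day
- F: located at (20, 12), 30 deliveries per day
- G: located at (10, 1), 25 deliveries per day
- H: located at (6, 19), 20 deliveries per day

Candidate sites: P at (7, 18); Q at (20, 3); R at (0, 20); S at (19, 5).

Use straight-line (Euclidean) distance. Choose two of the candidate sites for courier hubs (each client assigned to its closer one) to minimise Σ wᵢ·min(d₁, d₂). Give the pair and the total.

Evaluate every pair (each demand assigned to the nearer of the two):
  {P, S}: total = 1605.8
  {P, Q}: total = 1776.1
  {R, S}: total = 1806.1
  {Q, R}: total = 1976.4
  {Q, S}: total = 2409.4
  {P, R}: total = 3035.2
Best pair: {P, S} with total 1605.8.

{P, S}, total 1605.8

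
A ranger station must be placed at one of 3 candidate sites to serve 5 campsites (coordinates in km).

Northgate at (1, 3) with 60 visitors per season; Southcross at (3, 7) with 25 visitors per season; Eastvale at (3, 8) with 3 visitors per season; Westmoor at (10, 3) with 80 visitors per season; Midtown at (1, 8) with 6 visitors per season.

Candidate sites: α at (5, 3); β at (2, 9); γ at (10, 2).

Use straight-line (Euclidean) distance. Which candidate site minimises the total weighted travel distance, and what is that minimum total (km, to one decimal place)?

α, total 806.4 km

Total weighted distance at each candidate:
  α (5, 3): total = 806.4
  β (2, 9): total = 1233.6
  γ (10, 2): total = 930.9
Minimum is at α with total 806.4 km.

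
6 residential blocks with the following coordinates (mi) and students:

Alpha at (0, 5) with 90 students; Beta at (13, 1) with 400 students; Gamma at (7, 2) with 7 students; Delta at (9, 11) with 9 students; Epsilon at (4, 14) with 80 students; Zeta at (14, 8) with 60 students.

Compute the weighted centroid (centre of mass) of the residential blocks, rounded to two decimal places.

(10.05, 3.97)

The minimiser of Σwᵢ‖p−pᵢ‖² is the weighted centroid p* = (Σwᵢpᵢ)/(Σwᵢ).
Σwᵢ = 646.
Σwᵢxᵢ = 90·0 + 400·13 + 7·7 + 9·9 + 80·4 + 60·14 = 6490.
Σwᵢyᵢ = 90·5 + 400·1 + 7·2 + 9·11 + 80·14 + 60·8 = 2563.
x* = 6490/646 = 10.05, y* = 2563/646 = 3.97.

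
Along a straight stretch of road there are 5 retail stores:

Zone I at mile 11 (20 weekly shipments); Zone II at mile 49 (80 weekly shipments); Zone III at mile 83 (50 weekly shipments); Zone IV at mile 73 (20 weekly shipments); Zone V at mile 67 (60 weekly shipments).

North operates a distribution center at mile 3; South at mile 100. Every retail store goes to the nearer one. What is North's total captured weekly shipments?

The indifferent point is the midpoint (3+100)/2 = 51.5; retail stores left of it (closer to North at 3) go to North, those right go to South.
  Zone I at 11 (w=20) → North
  Zone II at 49 (w=80) → North
  Zone V at 67 (w=60) → South
  Zone IV at 73 (w=20) → South
  Zone III at 83 (w=50) → South
North captures 100; South captures 130.

100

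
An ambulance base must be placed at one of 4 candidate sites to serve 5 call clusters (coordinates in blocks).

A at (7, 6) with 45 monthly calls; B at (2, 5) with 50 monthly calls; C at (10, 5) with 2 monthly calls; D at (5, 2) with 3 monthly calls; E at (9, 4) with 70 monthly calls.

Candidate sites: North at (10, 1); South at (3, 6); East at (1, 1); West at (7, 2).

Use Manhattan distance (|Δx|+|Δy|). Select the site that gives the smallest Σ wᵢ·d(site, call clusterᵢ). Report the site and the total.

Total weighted distance at each candidate:
  North (10, 1): total = 1266
  South (3, 6): total = 874
  East (1, 1): total = 1556
  West (7, 2): total = 878
Minimum is at South with total 874 blocks.

South, total 874 blocks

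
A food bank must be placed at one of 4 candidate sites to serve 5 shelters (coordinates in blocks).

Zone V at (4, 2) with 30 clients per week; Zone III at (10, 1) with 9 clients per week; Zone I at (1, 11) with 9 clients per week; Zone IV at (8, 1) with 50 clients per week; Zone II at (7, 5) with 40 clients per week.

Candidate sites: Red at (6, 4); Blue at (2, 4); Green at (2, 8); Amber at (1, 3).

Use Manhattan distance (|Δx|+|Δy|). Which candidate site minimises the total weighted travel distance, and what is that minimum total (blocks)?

Red, total 621 blocks

Total weighted distance at each candidate:
  Red (6, 4): total = 621
  Blue (2, 4): total = 981
  Green (2, 8): total = 1381
  Amber (1, 3): total = 1061
Minimum is at Red with total 621 blocks.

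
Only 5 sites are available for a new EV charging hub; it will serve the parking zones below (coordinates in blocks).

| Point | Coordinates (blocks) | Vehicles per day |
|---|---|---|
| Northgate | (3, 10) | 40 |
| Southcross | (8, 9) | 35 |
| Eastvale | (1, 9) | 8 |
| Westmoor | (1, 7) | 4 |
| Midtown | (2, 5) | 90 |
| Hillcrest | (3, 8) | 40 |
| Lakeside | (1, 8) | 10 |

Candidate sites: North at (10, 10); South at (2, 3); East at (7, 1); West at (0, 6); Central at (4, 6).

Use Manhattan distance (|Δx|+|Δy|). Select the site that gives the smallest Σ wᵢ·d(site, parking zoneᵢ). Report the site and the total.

Total weighted distance at each candidate:
  North (10, 10): total = 2153
  South (2, 3): total = 1296
  East (7, 1): total = 2375
  West (0, 6): total = 1205
  Central (4, 6): total = 949
Minimum is at Central with total 949 blocks.

Central, total 949 blocks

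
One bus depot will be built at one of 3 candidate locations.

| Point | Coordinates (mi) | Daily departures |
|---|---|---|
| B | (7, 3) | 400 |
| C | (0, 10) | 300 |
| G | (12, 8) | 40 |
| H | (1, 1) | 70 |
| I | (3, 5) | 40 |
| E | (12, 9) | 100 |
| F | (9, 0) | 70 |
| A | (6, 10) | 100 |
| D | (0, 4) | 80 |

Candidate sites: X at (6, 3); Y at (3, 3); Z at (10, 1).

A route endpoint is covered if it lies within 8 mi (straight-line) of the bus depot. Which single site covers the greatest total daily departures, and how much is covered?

Y, covering 1060

Coverage radius r = 8 mi; a point is covered iff (Δx)²+(Δy)² ≤ 8² = 64.
  X (6, 3): covers {B, G, H, I, F, A, D} → 800
  Y (3, 3): covers {B, C, H, I, F, A, D} → 1060
  Z (10, 1): covers {B, G, F} → 510
Maximum coverage at Y: 1060 daily departures.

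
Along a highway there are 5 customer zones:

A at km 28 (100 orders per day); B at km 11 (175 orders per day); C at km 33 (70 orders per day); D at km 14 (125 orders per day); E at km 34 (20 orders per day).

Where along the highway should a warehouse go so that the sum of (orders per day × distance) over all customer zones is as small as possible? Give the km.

For a sum of weighted absolute distances on a line, the optimum is the weighted median (not the mean). Total weight W = 490; half-weight = 245.
Sort by position and accumulate weight:
  km 11 (B, w=175) → cum 175
  km 14 (D, w=125) → cum 300  ≥ 245 → median here
  km 28 (A, w=100) → cum 400
  km 33 (C, w=70) → cum 470
  km 34 (E, w=20) → cum 490
Optimal location: km 14.

x = 14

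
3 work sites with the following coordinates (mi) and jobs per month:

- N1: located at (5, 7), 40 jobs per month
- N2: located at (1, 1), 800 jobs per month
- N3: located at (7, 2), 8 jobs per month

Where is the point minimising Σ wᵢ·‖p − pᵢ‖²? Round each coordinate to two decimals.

The minimiser of Σwᵢ‖p−pᵢ‖² is the weighted centroid p* = (Σwᵢpᵢ)/(Σwᵢ).
Σwᵢ = 848.
Σwᵢxᵢ = 40·5 + 800·1 + 8·7 = 1056.
Σwᵢyᵢ = 40·7 + 800·1 + 8·2 = 1096.
x* = 1056/848 = 1.25, y* = 1096/848 = 1.29.

(1.25, 1.29)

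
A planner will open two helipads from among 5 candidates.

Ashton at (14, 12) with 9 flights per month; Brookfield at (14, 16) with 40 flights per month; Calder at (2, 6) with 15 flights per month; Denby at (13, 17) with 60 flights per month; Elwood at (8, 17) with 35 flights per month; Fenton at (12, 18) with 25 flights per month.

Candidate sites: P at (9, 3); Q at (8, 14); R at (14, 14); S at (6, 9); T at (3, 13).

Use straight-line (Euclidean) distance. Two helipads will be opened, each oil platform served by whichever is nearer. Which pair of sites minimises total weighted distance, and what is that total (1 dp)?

Evaluate every pair (each demand assigned to the nearer of the two):
  {Q, R}: total = 654.5
  {R, S}: total = 709.3
  {R, T}: total = 729.7
  {P, R}: total = 748.6
  {Q, S}: total = 981.2
  {Q, T}: total = 1012.2
  {P, Q}: total = 1020.4
  {S, T}: total = 1696.4
  {P, S}: total = 1773.9
  {P, T}: total = 1782.5
Best pair: {Q, R} with total 654.5.

{Q, R}, total 654.5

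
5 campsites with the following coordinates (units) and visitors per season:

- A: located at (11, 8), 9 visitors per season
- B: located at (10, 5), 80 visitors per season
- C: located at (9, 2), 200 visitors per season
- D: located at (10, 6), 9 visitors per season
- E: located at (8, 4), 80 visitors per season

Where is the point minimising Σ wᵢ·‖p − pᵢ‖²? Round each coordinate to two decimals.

The minimiser of Σwᵢ‖p−pᵢ‖² is the weighted centroid p* = (Σwᵢpᵢ)/(Σwᵢ).
Σwᵢ = 378.
Σwᵢxᵢ = 9·11 + 80·10 + 200·9 + 9·10 + 80·8 = 3429.
Σwᵢyᵢ = 9·8 + 80·5 + 200·2 + 9·6 + 80·4 = 1246.
x* = 3429/378 = 9.07, y* = 1246/378 = 3.30.

(9.07, 3.30)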